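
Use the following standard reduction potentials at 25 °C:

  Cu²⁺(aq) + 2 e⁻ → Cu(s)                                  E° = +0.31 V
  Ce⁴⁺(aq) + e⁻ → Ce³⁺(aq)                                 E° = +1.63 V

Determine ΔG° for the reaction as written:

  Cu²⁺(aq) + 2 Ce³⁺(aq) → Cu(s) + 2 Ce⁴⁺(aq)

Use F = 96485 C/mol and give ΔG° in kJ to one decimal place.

As written, Cu²⁺/Cu is reduced (cathode) and Ce⁴⁺/Ce³⁺ is oxidised (anode), so E°cell = (+0.31) − (+1.63) = -1.32 V.
Balancing electrons gives n = 2.
ΔG° = −nFE° = −(2)(96485)(-1.32) = 254,720 J = +254.7 kJ.

+254.7 kJ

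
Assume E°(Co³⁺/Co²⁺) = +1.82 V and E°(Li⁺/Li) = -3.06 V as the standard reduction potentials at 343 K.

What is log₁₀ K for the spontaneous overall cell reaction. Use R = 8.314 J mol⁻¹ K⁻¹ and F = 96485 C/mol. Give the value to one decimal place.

71.7

Cathode: Co³⁺/Co²⁺; anode: Li⁺/Li. E°cell = (+1.82) − (-3.06) = +4.88 V, with n = 1.
ΔG° = −nFE° = −RT ln K, so ln K = nFE°/(RT) = (1)(96485)(+4.88) / ((8.314)(343)) = 165.111.
log₁₀ K = 165.111 / ln 10 = 71.7.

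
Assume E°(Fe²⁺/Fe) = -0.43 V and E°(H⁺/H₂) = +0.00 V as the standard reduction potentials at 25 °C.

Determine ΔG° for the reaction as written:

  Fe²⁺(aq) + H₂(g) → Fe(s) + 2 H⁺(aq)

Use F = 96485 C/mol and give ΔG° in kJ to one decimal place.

As written, Fe²⁺/Fe is reduced (cathode) and H⁺/H₂ is oxidised (anode), so E°cell = (-0.43) − (+0.00) = -0.43 V.
Balancing electrons gives n = 2.
ΔG° = −nFE° = −(2)(96485)(-0.43) = 82,977 J = +83.0 kJ.

+83.0 kJ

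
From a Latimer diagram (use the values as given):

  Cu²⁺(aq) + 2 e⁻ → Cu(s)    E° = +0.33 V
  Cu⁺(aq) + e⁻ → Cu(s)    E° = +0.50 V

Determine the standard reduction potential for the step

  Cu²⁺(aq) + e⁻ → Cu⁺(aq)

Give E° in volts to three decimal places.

+0.160 V

Sequential free energies add, so n₃E°₃ = n₁E°₁ + n₂E°₂.
With n₃ = 2, and the known step contributing 1×(+0.50) V, the unknown satisfies 1·E° = 2×(+0.33) − 1×(+0.50) = +0.160.
E° = +0.160 / 1 = +0.160 V.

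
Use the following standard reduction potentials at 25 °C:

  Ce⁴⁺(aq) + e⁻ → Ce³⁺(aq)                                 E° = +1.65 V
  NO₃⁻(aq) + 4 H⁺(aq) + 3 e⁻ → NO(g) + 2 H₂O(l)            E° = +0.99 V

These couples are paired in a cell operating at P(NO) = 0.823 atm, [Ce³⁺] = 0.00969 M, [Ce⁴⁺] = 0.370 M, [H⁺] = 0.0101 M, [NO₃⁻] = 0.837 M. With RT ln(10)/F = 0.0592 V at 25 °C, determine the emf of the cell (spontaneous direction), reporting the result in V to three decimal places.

Ce⁴⁺/Ce³⁺ is the cathode (higher E°), NO₃⁻/NO the anode: E°cell = +1.65 − (+0.99) = +0.66 V, n = 3.
Overall: 3 Ce⁴⁺(aq) + NO(g) + 2 H₂O(l) → 3 Ce³⁺(aq) + NO₃⁻(aq) + 4 H⁺(aq)
Q = [Ce³⁺]^3·[NO₃⁻]·[H⁺]^4 / ([Ce⁴⁺]^3·P(NO)); log Q = -12.721.
E = E° − (0.0592/n) log Q = +0.66 − (0.0592/3)(-12.721) = +0.911 V.

+0.911 V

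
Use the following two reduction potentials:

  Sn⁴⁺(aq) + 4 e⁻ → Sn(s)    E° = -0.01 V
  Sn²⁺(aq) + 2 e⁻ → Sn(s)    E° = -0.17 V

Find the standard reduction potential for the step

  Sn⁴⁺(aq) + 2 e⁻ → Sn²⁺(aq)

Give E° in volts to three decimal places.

+0.150 V

Sequential free energies add, so n₃E°₃ = n₁E°₁ + n₂E°₂.
With n₃ = 4, and the known step contributing 2×(-0.17) V, the unknown satisfies 2·E° = 4×(-0.01) − 2×(-0.17) = +0.300.
E° = +0.300 / 2 = +0.150 V.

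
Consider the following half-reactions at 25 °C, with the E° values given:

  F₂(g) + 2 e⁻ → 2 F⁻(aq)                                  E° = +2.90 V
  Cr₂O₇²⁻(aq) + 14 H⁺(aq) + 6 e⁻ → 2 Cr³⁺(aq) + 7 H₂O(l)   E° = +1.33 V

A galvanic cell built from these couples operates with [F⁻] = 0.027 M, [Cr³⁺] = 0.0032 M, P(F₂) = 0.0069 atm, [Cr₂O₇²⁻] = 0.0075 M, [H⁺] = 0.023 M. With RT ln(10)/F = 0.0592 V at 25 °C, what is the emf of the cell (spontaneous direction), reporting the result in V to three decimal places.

F₂/F⁻ is the cathode (higher E°), Cr₂O₇²⁻/Cr³⁺ the anode: E°cell = +2.90 − (+1.33) = +1.57 V, n = 6.
Overall: 3 F₂(g) + 2 Cr³⁺(aq) + 7 H₂O(l) → 6 F⁻(aq) + Cr₂O₇²⁻(aq) + 14 H⁺(aq)
Q = [F⁻]^6·[Cr₂O₇²⁻]·[H⁺]^14 / (P(F₂)^3·[Cr³⁺]^2); log Q = -22.999.
E = E° − (0.0592/n) log Q = +1.57 − (0.0592/6)(-22.999) = +1.797 V.

+1.797 V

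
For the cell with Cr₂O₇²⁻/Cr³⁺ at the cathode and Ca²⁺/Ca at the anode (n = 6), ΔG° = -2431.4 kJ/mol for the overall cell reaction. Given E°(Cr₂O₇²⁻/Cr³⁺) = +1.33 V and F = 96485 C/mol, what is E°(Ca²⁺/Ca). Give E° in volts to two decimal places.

E°cell = −ΔG°/(nF) = −(-2431.4×10³)/((6)(96485)) = +4.200 V.
Since Cr₂O₇²⁻/Cr³⁺ is the cathode and Ca²⁺/Ca the anode, E°cell = E°(Cr₂O₇²⁻/Cr³⁺) − E°(Ca²⁺/Ca).
So E°(Ca²⁺/Ca) = E°(Cr₂O₇²⁻/Cr³⁺) − E°cell = (+1.33) − (+4.200) = -2.87 V.

-2.87 V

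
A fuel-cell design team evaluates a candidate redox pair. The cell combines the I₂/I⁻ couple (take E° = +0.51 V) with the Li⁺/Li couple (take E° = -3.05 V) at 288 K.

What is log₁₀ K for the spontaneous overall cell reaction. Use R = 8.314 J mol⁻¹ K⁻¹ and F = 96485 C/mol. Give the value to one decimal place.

124.6

Cathode: I₂/I⁻; anode: Li⁺/Li. E°cell = (+0.51) − (-3.05) = +3.56 V, with n = 2.
ΔG° = −nFE° = −RT ln K, so ln K = nFE°/(RT) = (2)(96485)(+3.56) / ((8.314)(288)) = 286.904.
log₁₀ K = 286.904 / ln 10 = 124.6.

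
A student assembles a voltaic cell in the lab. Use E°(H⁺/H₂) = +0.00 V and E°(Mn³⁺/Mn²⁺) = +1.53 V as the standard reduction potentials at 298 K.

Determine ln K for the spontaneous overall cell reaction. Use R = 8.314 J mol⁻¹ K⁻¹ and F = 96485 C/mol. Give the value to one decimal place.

119.2

Cathode: Mn³⁺/Mn²⁺; anode: H⁺/H₂. E°cell = (+1.53) − (+0.00) = +1.53 V, with n = 2.
ΔG° = −nFE° = −RT ln K, so ln K = nFE°/(RT) = (2)(96485)(+1.53) / ((8.314)(298)) = 119.167.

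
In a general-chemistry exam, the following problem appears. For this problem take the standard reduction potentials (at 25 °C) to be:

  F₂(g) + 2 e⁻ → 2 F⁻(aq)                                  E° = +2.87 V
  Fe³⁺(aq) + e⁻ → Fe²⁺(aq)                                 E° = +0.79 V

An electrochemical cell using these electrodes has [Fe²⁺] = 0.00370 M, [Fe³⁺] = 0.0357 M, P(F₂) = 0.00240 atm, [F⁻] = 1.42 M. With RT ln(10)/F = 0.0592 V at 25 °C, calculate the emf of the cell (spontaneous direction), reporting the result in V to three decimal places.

F₂/F⁻ is the cathode (higher E°), Fe³⁺/Fe²⁺ the anode: E°cell = +2.87 − (+0.79) = +2.08 V, n = 2.
Overall: F₂(g) + 2 Fe²⁺(aq) → 2 F⁻(aq) + 2 Fe³⁺(aq)
Q = [F⁻]^2·[Fe³⁺]^2 / (P(F₂)·[Fe²⁺]^2); log Q = 4.893.
E = E° − (0.0592/n) log Q = +2.08 − (0.0592/2)(4.893) = +1.935 V.

+1.935 V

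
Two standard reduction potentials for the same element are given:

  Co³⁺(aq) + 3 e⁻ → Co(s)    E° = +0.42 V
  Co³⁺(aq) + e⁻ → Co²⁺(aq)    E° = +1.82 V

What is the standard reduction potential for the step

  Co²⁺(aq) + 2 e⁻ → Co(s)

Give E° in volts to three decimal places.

Sequential free energies add, so n₃E°₃ = n₁E°₁ + n₂E°₂.
With n₃ = 3, and the known step contributing 1×(+1.82) V, the unknown satisfies 2·E° = 3×(+0.42) − 1×(+1.82) = -0.560.
E° = -0.560 / 2 = -0.280 V.

-0.280 V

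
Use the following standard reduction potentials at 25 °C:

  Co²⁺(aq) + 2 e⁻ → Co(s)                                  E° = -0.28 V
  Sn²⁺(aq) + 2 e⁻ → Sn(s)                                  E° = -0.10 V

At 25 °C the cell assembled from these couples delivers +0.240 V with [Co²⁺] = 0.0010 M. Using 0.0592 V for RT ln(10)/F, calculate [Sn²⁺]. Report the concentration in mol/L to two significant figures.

Sn²⁺/Sn is the cathode, Co²⁺/Co the anode: E°cell = +0.18 V, n = 2.
Overall reaction: Sn²⁺(aq) + Co(s) → Sn(s) + Co²⁺(aq); Q = [Co²⁺]^1/[Sn²⁺]^1.
From E = E° − (0.0592/n) log Q: log Q = (E° − E)·n/0.0592 = (+0.18 − (+0.240))·2/0.0592 = -2.0270.
So 1·log[Sn²⁺] = 1·log(0.001) − log Q = -3.0000 − (-2.0270) = -0.9730; [Sn²⁺] = 10^(-0.9730) ≈ 0.11 M.

0.11 M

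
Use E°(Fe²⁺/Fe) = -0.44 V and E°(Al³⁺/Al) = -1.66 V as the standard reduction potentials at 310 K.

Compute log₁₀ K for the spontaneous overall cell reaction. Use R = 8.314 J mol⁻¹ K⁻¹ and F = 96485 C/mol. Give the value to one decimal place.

119.0

Cathode: Fe²⁺/Fe; anode: Al³⁺/Al. E°cell = (-0.44) − (-1.66) = +1.22 V, with n = 6.
ΔG° = −nFE° = −RT ln K, so ln K = nFE°/(RT) = (6)(96485)(+1.22) / ((8.314)(310)) = 274.031.
log₁₀ K = 274.031 / ln 10 = 119.0.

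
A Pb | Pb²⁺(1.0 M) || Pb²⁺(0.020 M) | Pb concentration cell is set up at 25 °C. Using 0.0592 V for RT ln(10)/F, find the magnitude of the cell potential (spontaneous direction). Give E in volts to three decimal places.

+0.050 V

For a concentration cell E°cell = 0. The 1.0 M side is the cathode (reduction is favoured where [Pb²⁺] is higher).
With n = 2, E = −(0.0592/2) log([Pb²⁺]ₐₙ/[Pb²⁺]꜀ₐₜ) = −(0.0592/2) log(0.02/1) = −(0.0592/2)(-1.699) = +0.050 V.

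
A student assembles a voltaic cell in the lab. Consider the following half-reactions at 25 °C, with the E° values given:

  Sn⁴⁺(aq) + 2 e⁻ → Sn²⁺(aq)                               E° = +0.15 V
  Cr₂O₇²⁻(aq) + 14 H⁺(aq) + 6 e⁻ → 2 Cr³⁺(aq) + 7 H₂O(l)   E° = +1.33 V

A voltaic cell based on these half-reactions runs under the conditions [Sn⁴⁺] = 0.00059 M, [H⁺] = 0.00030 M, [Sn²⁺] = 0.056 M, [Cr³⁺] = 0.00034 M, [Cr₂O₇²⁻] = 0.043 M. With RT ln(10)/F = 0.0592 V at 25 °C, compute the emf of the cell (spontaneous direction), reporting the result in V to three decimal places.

Cr₂O₇²⁻/Cr³⁺ is the cathode (higher E°), Sn⁴⁺/Sn²⁺ the anode: E°cell = +1.33 − (+0.15) = +1.18 V, n = 6.
Overall: Cr₂O₇²⁻(aq) + 14 H⁺(aq) + 3 Sn²⁺(aq) → 2 Cr³⁺(aq) + 7 H₂O(l) + 3 Sn⁴⁺(aq)
Q = [Cr³⁺]^2·[Sn⁴⁺]^3 / ([Cr₂O₇²⁻]·[H⁺]^14·[Sn²⁺]^3); log Q = 37.818.
E = E° − (0.0592/n) log Q = +1.18 − (0.0592/6)(37.818) = +0.807 V.

+0.807 V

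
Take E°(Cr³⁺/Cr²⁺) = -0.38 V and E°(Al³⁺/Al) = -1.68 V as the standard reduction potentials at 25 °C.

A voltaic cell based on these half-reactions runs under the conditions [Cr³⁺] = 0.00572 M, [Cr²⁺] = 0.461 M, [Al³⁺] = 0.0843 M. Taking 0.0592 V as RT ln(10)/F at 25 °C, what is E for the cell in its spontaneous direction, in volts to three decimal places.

+1.208 V

Cr³⁺/Cr²⁺ is the cathode (higher E°), Al³⁺/Al the anode: E°cell = -0.38 − (-1.68) = +1.30 V, n = 3.
Overall: 3 Cr³⁺(aq) + Al(s) → 3 Cr²⁺(aq) + Al³⁺(aq)
Q = [Cr²⁺]^3·[Al³⁺] / ([Cr³⁺]^3); log Q = 4.645.
E = E° − (0.0592/n) log Q = +1.30 − (0.0592/3)(4.645) = +1.208 V.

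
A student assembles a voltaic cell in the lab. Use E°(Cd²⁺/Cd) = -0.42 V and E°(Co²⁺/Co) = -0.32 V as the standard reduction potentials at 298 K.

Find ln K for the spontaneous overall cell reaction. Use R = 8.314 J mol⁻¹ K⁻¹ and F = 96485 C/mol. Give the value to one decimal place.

7.8

Cathode: Co²⁺/Co; anode: Cd²⁺/Cd. E°cell = (-0.32) − (-0.42) = +0.10 V, with n = 2.
ΔG° = −nFE° = −RT ln K, so ln K = nFE°/(RT) = (2)(96485)(+0.10) / ((8.314)(298)) = 7.789.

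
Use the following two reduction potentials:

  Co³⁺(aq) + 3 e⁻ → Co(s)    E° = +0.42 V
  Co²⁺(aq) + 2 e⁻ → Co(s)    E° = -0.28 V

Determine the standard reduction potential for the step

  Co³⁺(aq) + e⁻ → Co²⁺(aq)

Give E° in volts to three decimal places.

Sequential free energies add, so n₃E°₃ = n₁E°₁ + n₂E°₂.
With n₃ = 3, and the known step contributing 2×(-0.28) V, the unknown satisfies 1·E° = 3×(+0.42) − 2×(-0.28) = +1.820.
E° = +1.820 / 1 = +1.820 V.

+1.820 V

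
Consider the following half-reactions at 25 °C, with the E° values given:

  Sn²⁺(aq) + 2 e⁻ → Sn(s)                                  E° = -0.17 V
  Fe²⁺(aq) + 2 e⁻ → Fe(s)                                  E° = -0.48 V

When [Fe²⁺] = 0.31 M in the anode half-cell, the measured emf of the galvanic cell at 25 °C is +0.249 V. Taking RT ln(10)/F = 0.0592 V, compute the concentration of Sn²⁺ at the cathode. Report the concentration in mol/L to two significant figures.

0.0027 M

Sn²⁺/Sn is the cathode, Fe²⁺/Fe the anode: E°cell = +0.31 V, n = 2.
Overall reaction: Sn²⁺(aq) + Fe(s) → Sn(s) + Fe²⁺(aq); Q = [Fe²⁺]^1/[Sn²⁺]^1.
From E = E° − (0.0592/n) log Q: log Q = (E° − E)·n/0.0592 = (+0.31 − (+0.249))·2/0.0592 = 2.0608.
So 1·log[Sn²⁺] = 1·log(0.31) − log Q = -0.5086 − (2.0608) = -2.5694; [Sn²⁺] = 10^(-2.5694) ≈ 0.0027 M.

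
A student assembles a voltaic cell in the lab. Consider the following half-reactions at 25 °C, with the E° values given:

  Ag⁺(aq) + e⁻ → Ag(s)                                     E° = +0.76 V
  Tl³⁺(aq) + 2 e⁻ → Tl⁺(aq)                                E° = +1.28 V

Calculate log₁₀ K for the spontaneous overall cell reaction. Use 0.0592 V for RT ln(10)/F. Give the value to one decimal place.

17.6

Cathode: Tl³⁺/Tl⁺; anode: Ag⁺/Ag. E°cell = +0.52 V, n = 2.
log K = nE°cell / 0.0592 = (2)(+0.52) / 0.0592 = 17.6.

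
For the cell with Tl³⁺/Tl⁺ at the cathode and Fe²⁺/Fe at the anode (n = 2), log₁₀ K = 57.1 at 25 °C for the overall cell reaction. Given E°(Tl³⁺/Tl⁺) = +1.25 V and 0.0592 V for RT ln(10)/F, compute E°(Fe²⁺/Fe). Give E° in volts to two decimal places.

-0.44 V

E°cell = (0.0592/n)·log K = (0.0592/2)(57.1) = +1.690 V.
Since Tl³⁺/Tl⁺ is the cathode and Fe²⁺/Fe the anode, E°cell = E°(Tl³⁺/Tl⁺) − E°(Fe²⁺/Fe).
So E°(Fe²⁺/Fe) = E°(Tl³⁺/Tl⁺) − E°cell = (+1.25) − (+1.690) = -0.44 V.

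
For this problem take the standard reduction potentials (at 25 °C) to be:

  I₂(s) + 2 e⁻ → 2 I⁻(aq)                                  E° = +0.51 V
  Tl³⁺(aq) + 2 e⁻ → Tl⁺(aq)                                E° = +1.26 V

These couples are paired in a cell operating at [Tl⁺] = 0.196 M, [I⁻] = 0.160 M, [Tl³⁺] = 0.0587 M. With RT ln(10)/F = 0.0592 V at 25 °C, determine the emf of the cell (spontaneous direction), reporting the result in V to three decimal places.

Tl³⁺/Tl⁺ is the cathode (higher E°), I₂/I⁻ the anode: E°cell = +1.26 − (+0.51) = +0.75 V, n = 2.
Overall: Tl³⁺(aq) + 2 I⁻(aq) → Tl⁺(aq) + I₂(s)
Q = [Tl⁺] / ([Tl³⁺]·[I⁻]^2); log Q = 2.115.
E = E° − (0.0592/n) log Q = +0.75 − (0.0592/2)(2.115) = +0.687 V.

+0.687 V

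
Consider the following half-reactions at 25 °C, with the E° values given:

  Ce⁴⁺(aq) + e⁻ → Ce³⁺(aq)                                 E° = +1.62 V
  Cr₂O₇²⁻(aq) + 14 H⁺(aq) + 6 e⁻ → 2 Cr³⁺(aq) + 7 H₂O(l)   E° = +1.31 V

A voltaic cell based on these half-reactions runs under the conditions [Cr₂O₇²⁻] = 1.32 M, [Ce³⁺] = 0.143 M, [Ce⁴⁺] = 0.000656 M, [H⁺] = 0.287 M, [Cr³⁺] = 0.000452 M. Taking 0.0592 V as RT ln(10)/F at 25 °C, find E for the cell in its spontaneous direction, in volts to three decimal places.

+0.179 V

Ce⁴⁺/Ce³⁺ is the cathode (higher E°), Cr₂O₇²⁻/Cr³⁺ the anode: E°cell = +1.62 − (+1.31) = +0.31 V, n = 6.
Overall: 6 Ce⁴⁺(aq) + 2 Cr³⁺(aq) + 7 H₂O(l) → 6 Ce³⁺(aq) + Cr₂O₇²⁻(aq) + 14 H⁺(aq)
Q = [Ce³⁺]^6·[Cr₂O₇²⁻]·[H⁺]^14 / ([Ce⁴⁺]^6·[Cr³⁺]^2); log Q = 13.251.
E = E° − (0.0592/n) log Q = +0.31 − (0.0592/6)(13.251) = +0.179 V.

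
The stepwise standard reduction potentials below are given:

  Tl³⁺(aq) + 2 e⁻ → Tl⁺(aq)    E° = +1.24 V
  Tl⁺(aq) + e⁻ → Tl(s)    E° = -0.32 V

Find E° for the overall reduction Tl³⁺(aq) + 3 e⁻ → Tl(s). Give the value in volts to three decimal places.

+0.720 V

Adding the free-energy changes (−nFE°) of the two steps gives −n₃FE°₃ = −n₁FE°₁ − n₂FE°₂.
E°₃ = (2×+1.24 + 1×-0.32) / 3 = (+2.160) / 3 = +0.720 V.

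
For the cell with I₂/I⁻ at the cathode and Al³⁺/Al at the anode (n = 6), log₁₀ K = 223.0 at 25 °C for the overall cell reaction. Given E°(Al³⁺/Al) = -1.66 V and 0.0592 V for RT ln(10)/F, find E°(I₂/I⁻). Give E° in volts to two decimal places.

+0.54 V

E°cell = (0.0592/n)·log K = (0.0592/6)(223.0) = +2.200 V.
Since I₂/I⁻ is the cathode and Al³⁺/Al the anode, E°cell = E°(I₂/I⁻) − E°(Al³⁺/Al).
So E°(I₂/I⁻) = E°cell + E°(Al³⁺/Al) = +2.200 + (-1.66) = +0.54 V.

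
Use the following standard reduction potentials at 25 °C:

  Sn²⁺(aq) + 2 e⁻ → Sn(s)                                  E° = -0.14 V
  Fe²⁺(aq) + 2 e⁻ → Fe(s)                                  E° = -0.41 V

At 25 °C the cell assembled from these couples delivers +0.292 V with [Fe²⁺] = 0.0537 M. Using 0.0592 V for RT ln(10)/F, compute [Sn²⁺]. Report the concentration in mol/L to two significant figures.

0.30 M

Sn²⁺/Sn is the cathode, Fe²⁺/Fe the anode: E°cell = +0.27 V, n = 2.
Overall reaction: Sn²⁺(aq) + Fe(s) → Sn(s) + Fe²⁺(aq); Q = [Fe²⁺]^1/[Sn²⁺]^1.
From E = E° − (0.0592/n) log Q: log Q = (E° − E)·n/0.0592 = (+0.27 − (+0.292))·2/0.0592 = -0.7432.
So 1·log[Sn²⁺] = 1·log(0.0537) − log Q = -1.2700 − (-0.7432) = -0.5268; [Sn²⁺] = 10^(-0.5268) ≈ 0.30 M.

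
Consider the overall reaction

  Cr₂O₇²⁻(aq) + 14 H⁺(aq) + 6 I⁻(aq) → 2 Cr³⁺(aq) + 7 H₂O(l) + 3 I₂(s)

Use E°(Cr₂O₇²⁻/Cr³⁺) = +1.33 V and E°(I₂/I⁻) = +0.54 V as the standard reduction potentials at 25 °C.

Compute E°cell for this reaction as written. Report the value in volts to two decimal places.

+0.79 V

The Cr₂O₇²⁻/Cr³⁺ couple has the higher reduction potential, so it is the cathode; I₂/I⁻ is oxidised at the anode.
E°cell = E°(cathode) − E°(anode) = (+1.33) − (+0.54) = +0.79 V.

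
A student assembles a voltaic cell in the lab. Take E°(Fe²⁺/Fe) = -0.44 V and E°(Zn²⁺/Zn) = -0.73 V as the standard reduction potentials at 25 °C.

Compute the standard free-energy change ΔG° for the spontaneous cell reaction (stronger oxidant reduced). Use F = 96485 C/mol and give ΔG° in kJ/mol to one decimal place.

Fe²⁺/Fe (E° = -0.44 V) is the cathode; Zn²⁺/Zn (E° = -0.73 V) is the anode, so E°cell = +0.29 V.
Balancing electrons gives n = 2 (lcm of 2 and 2).
ΔG° = −nFE° = −(2)(96485)(+0.29) = -55,961 J = -56.0 kJ/mol.

-56.0 kJ/mol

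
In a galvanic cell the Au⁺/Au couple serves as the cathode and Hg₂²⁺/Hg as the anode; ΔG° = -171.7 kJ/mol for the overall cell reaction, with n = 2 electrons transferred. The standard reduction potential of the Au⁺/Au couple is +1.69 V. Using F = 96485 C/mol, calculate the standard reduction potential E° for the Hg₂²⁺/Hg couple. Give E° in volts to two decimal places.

+0.80 V

E°cell = −ΔG°/(nF) = −(-171.7×10³)/((2)(96485)) = +0.890 V.
Since Au⁺/Au is the cathode and Hg₂²⁺/Hg the anode, E°cell = E°(Au⁺/Au) − E°(Hg₂²⁺/Hg).
So E°(Hg₂²⁺/Hg) = E°(Au⁺/Au) − E°cell = (+1.69) − (+0.890) = +0.80 V.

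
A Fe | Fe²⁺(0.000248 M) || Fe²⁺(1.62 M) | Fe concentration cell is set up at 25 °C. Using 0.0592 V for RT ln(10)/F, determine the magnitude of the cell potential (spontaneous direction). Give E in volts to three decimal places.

+0.113 V

For a concentration cell E°cell = 0. The 1.62 M side is the cathode (reduction is favoured where [Fe²⁺] is higher).
With n = 2, E = −(0.0592/2) log([Fe²⁺]ₐₙ/[Fe²⁺]꜀ₐₜ) = −(0.0592/2) log(0.000248/1.62) = −(0.0592/2)(-3.815) = +0.113 V.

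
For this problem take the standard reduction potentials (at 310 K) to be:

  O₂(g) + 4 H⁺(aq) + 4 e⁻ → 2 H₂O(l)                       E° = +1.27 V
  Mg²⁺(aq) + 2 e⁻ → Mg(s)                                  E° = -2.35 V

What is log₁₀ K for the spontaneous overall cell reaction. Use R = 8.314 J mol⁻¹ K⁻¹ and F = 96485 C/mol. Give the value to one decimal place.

235.4

Cathode: O₂/H₂O; anode: Mg²⁺/Mg. E°cell = (+1.27) − (-2.35) = +3.62 V, with n = 4.
ΔG° = −nFE° = −RT ln K, so ln K = nFE°/(RT) = (4)(96485)(+3.62) / ((8.314)(310)) = 542.072.
log₁₀ K = 542.072 / ln 10 = 235.4.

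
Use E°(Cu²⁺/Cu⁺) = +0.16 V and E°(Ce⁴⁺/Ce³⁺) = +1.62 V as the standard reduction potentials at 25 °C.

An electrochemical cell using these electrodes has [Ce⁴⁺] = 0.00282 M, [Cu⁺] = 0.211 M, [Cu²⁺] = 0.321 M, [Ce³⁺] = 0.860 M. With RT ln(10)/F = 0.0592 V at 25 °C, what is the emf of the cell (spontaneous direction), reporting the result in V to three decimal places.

+1.302 V

Ce⁴⁺/Ce³⁺ is the cathode (higher E°), Cu²⁺/Cu⁺ the anode: E°cell = +1.62 − (+0.16) = +1.46 V, n = 1.
Overall: Ce⁴⁺(aq) + Cu⁺(aq) → Ce³⁺(aq) + Cu²⁺(aq)
Q = [Ce³⁺]·[Cu²⁺] / ([Ce⁴⁺]·[Cu⁺]); log Q = 2.666.
E = E° − (0.0592/n) log Q = +1.46 − (0.0592/1)(2.666) = +1.302 V.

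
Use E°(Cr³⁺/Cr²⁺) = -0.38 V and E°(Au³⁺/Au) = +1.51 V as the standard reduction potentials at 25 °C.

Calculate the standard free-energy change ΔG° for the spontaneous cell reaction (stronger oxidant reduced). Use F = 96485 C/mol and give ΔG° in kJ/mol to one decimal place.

-547.1 kJ/mol

Au³⁺/Au (E° = +1.51 V) is the cathode; Cr³⁺/Cr²⁺ (E° = -0.38 V) is the anode, so E°cell = +1.89 V.
Balancing electrons gives n = 3 (lcm of 3 and 1).
ΔG° = −nFE° = −(3)(96485)(+1.89) = -547,070 J = -547.1 kJ/mol.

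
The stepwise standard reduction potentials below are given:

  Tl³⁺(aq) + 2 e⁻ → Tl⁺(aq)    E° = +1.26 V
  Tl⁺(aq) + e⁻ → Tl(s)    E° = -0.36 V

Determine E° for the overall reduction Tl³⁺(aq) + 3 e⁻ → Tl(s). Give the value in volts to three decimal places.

Since ΔG° = −nFE° is additive over sequential reductions, n₃E°₃ = n₁E°₁ + n₂E°₂.
E°₃ = (2×+1.26 + 1×-0.36) / 3 = (+2.160) / 3 = +0.720 V.

+0.720 V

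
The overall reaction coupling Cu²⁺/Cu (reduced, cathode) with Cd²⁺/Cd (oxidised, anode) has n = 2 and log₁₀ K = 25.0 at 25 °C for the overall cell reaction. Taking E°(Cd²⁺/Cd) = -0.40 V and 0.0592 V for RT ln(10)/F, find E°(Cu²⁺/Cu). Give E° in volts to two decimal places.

+0.34 V

E°cell = (0.0592/n)·log K = (0.0592/2)(25.0) = +0.740 V.
Since Cu²⁺/Cu is the cathode and Cd²⁺/Cd the anode, E°cell = E°(Cu²⁺/Cu) − E°(Cd²⁺/Cd).
So E°(Cu²⁺/Cu) = E°cell + E°(Cd²⁺/Cd) = +0.740 + (-0.40) = +0.34 V.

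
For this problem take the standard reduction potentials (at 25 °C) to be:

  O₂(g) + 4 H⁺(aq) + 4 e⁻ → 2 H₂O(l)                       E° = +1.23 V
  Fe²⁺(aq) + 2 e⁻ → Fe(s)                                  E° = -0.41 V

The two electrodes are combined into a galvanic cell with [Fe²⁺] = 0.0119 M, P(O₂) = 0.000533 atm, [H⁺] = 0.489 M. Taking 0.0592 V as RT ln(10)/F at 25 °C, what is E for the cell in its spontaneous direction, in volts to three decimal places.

+1.630 V

O₂/H₂O is the cathode (higher E°), Fe²⁺/Fe the anode: E°cell = +1.23 − (-0.41) = +1.64 V, n = 4.
Overall: O₂(g) + 4 H⁺(aq) + 2 Fe(s) → 2 H₂O(l) + 2 Fe²⁺(aq)
Q = [Fe²⁺]^2 / (P(O₂)·[H⁺]^4); log Q = 0.667.
E = E° − (0.0592/n) log Q = +1.64 − (0.0592/4)(0.667) = +1.630 V.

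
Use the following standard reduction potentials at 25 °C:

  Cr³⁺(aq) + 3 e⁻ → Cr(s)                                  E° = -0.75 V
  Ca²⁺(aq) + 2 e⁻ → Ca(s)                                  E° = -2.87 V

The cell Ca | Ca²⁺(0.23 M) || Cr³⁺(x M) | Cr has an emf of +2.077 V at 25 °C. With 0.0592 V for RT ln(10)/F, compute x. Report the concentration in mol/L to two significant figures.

Cr³⁺/Cr is the cathode, Ca²⁺/Ca the anode: E°cell = +2.12 V, n = 6.
Overall reaction: 2 Cr³⁺(aq) + 3 Ca(s) → 2 Cr(s) + 3 Ca²⁺(aq); Q = [Ca²⁺]^3/[Cr³⁺]^2.
From E = E° − (0.0592/n) log Q: log Q = (E° − E)·n/0.0592 = (+2.12 − (+2.077))·6/0.0592 = 4.3581.
So 2·log[Cr³⁺] = 3·log(0.23) − log Q = -1.9148 − (4.3581) = -6.2729; log[Cr³⁺] = -6.2729 / 2 = -3.1364; [Cr³⁺] = 10^(-3.1364) ≈ 0.00073 M.

0.00073 M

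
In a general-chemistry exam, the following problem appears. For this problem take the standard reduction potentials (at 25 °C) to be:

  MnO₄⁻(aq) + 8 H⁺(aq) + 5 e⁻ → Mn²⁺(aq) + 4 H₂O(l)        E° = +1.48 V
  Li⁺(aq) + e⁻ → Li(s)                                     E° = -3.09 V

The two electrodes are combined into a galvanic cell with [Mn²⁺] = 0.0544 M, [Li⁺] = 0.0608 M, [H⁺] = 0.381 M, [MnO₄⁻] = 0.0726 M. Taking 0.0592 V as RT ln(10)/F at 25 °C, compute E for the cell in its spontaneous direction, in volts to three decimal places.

MnO₄⁻/Mn²⁺ is the cathode (higher E°), Li⁺/Li the anode: E°cell = +1.48 − (-3.09) = +4.57 V, n = 5.
Overall: MnO₄⁻(aq) + 8 H⁺(aq) + 5 Li(s) → Mn²⁺(aq) + 4 H₂O(l) + 5 Li⁺(aq)
Q = [Mn²⁺]·[Li⁺]^5 / ([MnO₄⁻]·[H⁺]^8); log Q = -2.853.
E = E° − (0.0592/n) log Q = +4.57 − (0.0592/5)(-2.853) = +4.604 V.

+4.604 V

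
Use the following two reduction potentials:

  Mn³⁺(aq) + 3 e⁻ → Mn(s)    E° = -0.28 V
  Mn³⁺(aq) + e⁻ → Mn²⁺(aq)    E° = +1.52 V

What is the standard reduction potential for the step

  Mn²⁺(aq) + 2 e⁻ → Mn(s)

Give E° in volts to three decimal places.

Sequential free energies add, so n₃E°₃ = n₁E°₁ + n₂E°₂.
With n₃ = 3, and the known step contributing 1×(+1.52) V, the unknown satisfies 2·E° = 3×(-0.28) − 1×(+1.52) = -2.360.
E° = -2.360 / 2 = -1.180 V.

-1.180 V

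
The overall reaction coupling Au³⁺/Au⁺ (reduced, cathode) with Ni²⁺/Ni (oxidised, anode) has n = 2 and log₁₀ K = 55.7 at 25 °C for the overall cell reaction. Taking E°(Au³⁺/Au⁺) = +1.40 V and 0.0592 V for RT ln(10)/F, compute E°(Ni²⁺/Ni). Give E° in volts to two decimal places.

E°cell = (0.0592/n)·log K = (0.0592/2)(55.7) = +1.649 V.
Since Au³⁺/Au⁺ is the cathode and Ni²⁺/Ni the anode, E°cell = E°(Au³⁺/Au⁺) − E°(Ni²⁺/Ni).
So E°(Ni²⁺/Ni) = E°(Au³⁺/Au⁺) − E°cell = (+1.40) − (+1.649) = -0.25 V.

-0.25 V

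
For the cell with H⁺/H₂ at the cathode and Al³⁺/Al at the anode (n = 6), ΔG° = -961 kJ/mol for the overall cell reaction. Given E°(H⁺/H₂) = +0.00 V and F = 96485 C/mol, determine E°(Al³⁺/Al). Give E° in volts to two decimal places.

E°cell = −ΔG°/(nF) = −(-961×10³)/((6)(96485)) = +1.660 V.
Since H⁺/H₂ is the cathode and Al³⁺/Al the anode, E°cell = E°(H⁺/H₂) − E°(Al³⁺/Al).
So E°(Al³⁺/Al) = E°(H⁺/H₂) − E°cell = (+0.00) − (+1.660) = -1.66 V.

-1.66 V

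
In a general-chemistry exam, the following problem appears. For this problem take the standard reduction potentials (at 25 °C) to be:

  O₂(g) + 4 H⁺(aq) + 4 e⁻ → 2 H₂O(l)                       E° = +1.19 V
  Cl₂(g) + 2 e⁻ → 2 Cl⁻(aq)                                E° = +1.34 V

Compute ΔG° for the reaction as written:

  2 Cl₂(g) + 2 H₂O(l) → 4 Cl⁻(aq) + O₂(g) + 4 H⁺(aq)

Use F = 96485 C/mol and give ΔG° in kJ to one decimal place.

As written, Cl₂/Cl⁻ is reduced (cathode) and O₂/H₂O is oxidised (anode), so E°cell = (+1.34) − (+1.19) = +0.15 V.
Balancing electrons gives n = 4.
ΔG° = −nFE° = −(4)(96485)(+0.15) = -57,891 J = -57.9 kJ.

-57.9 kJ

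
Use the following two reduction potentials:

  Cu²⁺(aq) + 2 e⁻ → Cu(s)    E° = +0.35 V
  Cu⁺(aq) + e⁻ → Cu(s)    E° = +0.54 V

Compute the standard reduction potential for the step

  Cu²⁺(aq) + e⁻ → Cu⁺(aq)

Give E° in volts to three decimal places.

+0.160 V

Sequential free energies add, so n₃E°₃ = n₁E°₁ + n₂E°₂.
With n₃ = 2, and the known step contributing 1×(+0.54) V, the unknown satisfies 1·E° = 2×(+0.35) − 1×(+0.54) = +0.160.
E° = +0.160 / 1 = +0.160 V.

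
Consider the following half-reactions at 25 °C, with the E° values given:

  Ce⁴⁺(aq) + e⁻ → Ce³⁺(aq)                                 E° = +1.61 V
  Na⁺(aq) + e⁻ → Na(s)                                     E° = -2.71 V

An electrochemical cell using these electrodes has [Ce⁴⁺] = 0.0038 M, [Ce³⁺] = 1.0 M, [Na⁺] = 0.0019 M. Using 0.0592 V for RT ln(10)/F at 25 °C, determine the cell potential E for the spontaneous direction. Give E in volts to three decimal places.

+4.338 V

Ce⁴⁺/Ce³⁺ is the cathode (higher E°), Na⁺/Na the anode: E°cell = +1.61 − (-2.71) = +4.32 V, n = 1.
Overall: Ce⁴⁺(aq) + Na(s) → Ce³⁺(aq) + Na⁺(aq)
Q = [Ce³⁺]·[Na⁺] / ([Ce⁴⁺]); log Q = -0.301.
E = E° − (0.0592/n) log Q = +4.32 − (0.0592/1)(-0.301) = +4.338 V.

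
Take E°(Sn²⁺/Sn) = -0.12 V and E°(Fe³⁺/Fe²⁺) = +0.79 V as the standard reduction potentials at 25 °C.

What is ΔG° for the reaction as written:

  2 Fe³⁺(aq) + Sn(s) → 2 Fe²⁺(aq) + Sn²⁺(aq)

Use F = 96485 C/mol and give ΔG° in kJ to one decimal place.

As written, Fe³⁺/Fe²⁺ is reduced (cathode) and Sn²⁺/Sn is oxidised (anode), so E°cell = (+0.79) − (-0.12) = +0.91 V.
Balancing electrons gives n = 2.
ΔG° = −nFE° = −(2)(96485)(+0.91) = -175,603 J = -175.6 kJ.

-175.6 kJ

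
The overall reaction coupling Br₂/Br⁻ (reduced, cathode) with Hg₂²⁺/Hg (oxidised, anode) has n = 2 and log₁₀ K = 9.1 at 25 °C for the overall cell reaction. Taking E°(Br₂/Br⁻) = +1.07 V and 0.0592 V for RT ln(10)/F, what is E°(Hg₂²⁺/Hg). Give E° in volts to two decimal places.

+0.80 V

E°cell = (0.0592/n)·log K = (0.0592/2)(9.1) = +0.269 V.
Since Br₂/Br⁻ is the cathode and Hg₂²⁺/Hg the anode, E°cell = E°(Br₂/Br⁻) − E°(Hg₂²⁺/Hg).
So E°(Hg₂²⁺/Hg) = E°(Br₂/Br⁻) − E°cell = (+1.07) − (+0.269) = +0.80 V.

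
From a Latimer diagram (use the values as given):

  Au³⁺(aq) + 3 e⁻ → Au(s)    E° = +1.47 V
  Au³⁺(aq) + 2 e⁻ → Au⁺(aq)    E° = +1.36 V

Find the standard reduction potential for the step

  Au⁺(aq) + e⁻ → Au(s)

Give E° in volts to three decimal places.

Sequential free energies add, so n₃E°₃ = n₁E°₁ + n₂E°₂.
With n₃ = 3, and the known step contributing 2×(+1.36) V, the unknown satisfies 1·E° = 3×(+1.47) − 2×(+1.36) = +1.690.
E° = +1.690 / 1 = +1.690 V.

+1.690 V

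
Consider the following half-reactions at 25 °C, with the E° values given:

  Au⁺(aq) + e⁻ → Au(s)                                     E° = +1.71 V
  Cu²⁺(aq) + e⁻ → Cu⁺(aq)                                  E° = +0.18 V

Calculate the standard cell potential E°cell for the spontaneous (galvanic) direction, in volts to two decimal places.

The Au⁺/Au couple has the higher reduction potential, so it is the cathode; Cu²⁺/Cu⁺ is oxidised at the anode.
E°cell = E°(cathode) − E°(anode) = (+1.71) − (+0.18) = +1.53 V.
Since E°cell > 0, the reaction is spontaneous under standard conditions.

+1.53 V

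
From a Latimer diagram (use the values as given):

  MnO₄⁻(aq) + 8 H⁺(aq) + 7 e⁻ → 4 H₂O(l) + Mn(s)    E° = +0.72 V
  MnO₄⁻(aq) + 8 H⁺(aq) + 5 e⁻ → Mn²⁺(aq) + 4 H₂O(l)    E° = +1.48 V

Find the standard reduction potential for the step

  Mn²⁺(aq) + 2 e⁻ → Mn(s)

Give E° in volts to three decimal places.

Sequential free energies add, so n₃E°₃ = n₁E°₁ + n₂E°₂.
With n₃ = 7, and the known step contributing 5×(+1.48) V, the unknown satisfies 2·E° = 7×(+0.72) − 5×(+1.48) = -2.360.
E° = -2.360 / 2 = -1.180 V.

-1.180 V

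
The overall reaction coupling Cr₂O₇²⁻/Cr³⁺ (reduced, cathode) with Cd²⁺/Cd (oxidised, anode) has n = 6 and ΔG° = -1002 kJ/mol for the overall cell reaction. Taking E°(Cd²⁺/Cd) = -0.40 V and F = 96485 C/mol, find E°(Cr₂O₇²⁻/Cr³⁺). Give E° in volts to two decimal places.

E°cell = −ΔG°/(nF) = −(-1002×10³)/((6)(96485)) = +1.731 V.
Since Cr₂O₇²⁻/Cr³⁺ is the cathode and Cd²⁺/Cd the anode, E°cell = E°(Cr₂O₇²⁻/Cr³⁺) − E°(Cd²⁺/Cd).
So E°(Cr₂O₇²⁻/Cr³⁺) = E°cell + E°(Cd²⁺/Cd) = +1.731 + (-0.40) = +1.33 V.

+1.33 V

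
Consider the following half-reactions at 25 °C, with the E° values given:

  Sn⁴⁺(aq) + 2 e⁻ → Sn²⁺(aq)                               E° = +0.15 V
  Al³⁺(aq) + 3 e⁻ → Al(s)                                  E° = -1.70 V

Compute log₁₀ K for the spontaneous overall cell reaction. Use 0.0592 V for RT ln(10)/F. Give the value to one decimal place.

187.5

Cathode: Sn⁴⁺/Sn²⁺; anode: Al³⁺/Al. E°cell = +1.85 V, n = 6.
log K = nE°cell / 0.0592 = (6)(+1.85) / 0.0592 = 187.5.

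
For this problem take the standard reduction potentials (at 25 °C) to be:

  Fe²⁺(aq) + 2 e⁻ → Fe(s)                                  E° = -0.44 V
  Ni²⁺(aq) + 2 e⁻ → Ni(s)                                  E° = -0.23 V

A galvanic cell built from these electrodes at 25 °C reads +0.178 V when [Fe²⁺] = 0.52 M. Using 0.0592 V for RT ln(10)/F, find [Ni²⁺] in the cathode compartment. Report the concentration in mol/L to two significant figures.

Ni²⁺/Ni is the cathode, Fe²⁺/Fe the anode: E°cell = +0.21 V, n = 2.
Overall reaction: Ni²⁺(aq) + Fe(s) → Ni(s) + Fe²⁺(aq); Q = [Fe²⁺]^1/[Ni²⁺]^1.
From E = E° − (0.0592/n) log Q: log Q = (E° − E)·n/0.0592 = (+0.21 − (+0.178))·2/0.0592 = 1.0811.
So 1·log[Ni²⁺] = 1·log(0.52) − log Q = -0.2840 − (1.0811) = -1.3651; [Ni²⁺] = 10^(-1.3651) ≈ 0.043 M.

0.043 M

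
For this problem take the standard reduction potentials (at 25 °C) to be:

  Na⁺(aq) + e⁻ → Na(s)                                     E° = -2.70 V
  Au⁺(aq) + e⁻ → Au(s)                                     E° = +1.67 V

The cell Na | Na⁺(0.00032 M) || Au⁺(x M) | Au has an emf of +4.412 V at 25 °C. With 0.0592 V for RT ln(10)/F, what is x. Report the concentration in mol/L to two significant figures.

0.0016 M

Au⁺/Au is the cathode, Na⁺/Na the anode: E°cell = +4.37 V, n = 1.
Overall reaction: Au⁺(aq) + Na(s) → Au(s) + Na⁺(aq); Q = [Na⁺]^1/[Au⁺]^1.
From E = E° − (0.0592/n) log Q: log Q = (E° − E)·n/0.0592 = (+4.37 − (+4.412))·1/0.0592 = -0.7095.
So 1·log[Au⁺] = 1·log(0.00032) − log Q = -3.4949 − (-0.7095) = -2.7854; [Au⁺] = 10^(-2.7854) ≈ 0.0016 M.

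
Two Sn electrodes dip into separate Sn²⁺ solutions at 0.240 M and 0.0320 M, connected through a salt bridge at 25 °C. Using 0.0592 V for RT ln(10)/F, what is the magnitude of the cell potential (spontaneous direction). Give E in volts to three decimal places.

For a concentration cell E°cell = 0. The 0.240 M side is the cathode (reduction is favoured where [Sn²⁺] is higher).
With n = 2, E = −(0.0592/2) log([Sn²⁺]ₐₙ/[Sn²⁺]꜀ₐₜ) = −(0.0592/2) log(0.032/0.24) = −(0.0592/2)(-0.875) = +0.026 V.

+0.026 V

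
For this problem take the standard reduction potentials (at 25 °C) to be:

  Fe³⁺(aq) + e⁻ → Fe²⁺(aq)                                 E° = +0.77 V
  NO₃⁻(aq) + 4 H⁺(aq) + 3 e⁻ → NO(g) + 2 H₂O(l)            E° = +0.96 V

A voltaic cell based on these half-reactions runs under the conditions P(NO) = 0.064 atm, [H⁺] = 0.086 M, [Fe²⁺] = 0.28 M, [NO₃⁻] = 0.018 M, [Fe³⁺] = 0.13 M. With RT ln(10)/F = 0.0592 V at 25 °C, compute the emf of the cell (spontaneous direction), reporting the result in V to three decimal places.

NO₃⁻/NO is the cathode (higher E°), Fe³⁺/Fe²⁺ the anode: E°cell = +0.96 − (+0.77) = +0.19 V, n = 3.
Overall: NO₃⁻(aq) + 4 H⁺(aq) + 3 Fe²⁺(aq) → NO(g) + 2 H₂O(l) + 3 Fe³⁺(aq)
Q = P(NO)·[Fe³⁺]^3 / ([NO₃⁻]·[H⁺]^4·[Fe²⁺]^3); log Q = 3.813.
E = E° − (0.0592/n) log Q = +0.19 − (0.0592/3)(3.813) = +0.115 V.

+0.115 V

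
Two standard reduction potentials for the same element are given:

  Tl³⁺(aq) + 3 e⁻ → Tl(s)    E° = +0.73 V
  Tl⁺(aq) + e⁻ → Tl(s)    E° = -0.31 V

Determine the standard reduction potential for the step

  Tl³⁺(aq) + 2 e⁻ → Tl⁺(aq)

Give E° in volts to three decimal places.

Sequential free energies add, so n₃E°₃ = n₁E°₁ + n₂E°₂.
With n₃ = 3, and the known step contributing 1×(-0.31) V, the unknown satisfies 2·E° = 3×(+0.73) − 1×(-0.31) = +2.500.
E° = +2.500 / 2 = +1.250 V.

+1.250 V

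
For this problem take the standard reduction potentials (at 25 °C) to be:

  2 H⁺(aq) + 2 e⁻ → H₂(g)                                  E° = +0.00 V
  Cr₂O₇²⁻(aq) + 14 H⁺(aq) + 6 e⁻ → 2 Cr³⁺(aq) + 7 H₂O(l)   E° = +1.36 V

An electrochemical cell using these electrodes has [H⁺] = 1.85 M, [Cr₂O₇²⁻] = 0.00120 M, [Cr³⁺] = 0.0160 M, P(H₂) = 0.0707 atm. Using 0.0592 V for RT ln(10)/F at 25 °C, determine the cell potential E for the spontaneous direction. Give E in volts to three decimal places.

Cr₂O₇²⁻/Cr³⁺ is the cathode (higher E°), H⁺/H₂ the anode: E°cell = +1.36 − (+0.00) = +1.36 V, n = 6.
Overall: Cr₂O₇²⁻(aq) + 8 H⁺(aq) + 3 H₂(g) → 2 Cr³⁺(aq) + 7 H₂O(l)
Q = [Cr³⁺]^2 / ([Cr₂O₇²⁻]·[H⁺]^8·P(H₂)^3); log Q = 0.643.
E = E° − (0.0592/n) log Q = +1.36 − (0.0592/6)(0.643) = +1.354 V.

+1.354 V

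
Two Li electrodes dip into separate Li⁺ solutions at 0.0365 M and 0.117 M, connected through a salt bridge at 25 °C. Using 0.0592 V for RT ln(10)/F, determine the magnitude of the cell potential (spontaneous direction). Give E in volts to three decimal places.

+0.030 V

For a concentration cell E°cell = 0. The 0.117 M side is the cathode (reduction is favoured where [Li⁺] is higher).
With n = 1, E = −(0.0592/1) log([Li⁺]ₐₙ/[Li⁺]꜀ₐₜ) = −(0.0592/1) log(0.0365/0.117) = −(0.0592/1)(-0.506) = +0.030 V.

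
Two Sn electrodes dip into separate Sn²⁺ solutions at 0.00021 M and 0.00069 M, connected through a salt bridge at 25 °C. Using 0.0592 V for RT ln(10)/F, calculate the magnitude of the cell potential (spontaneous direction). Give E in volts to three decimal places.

+0.015 V

For a concentration cell E°cell = 0. The 0.00069 M side is the cathode (reduction is favoured where [Sn²⁺] is higher).
With n = 2, E = −(0.0592/2) log([Sn²⁺]ₐₙ/[Sn²⁺]꜀ₐₜ) = −(0.0592/2) log(0.00021/0.00069) = −(0.0592/2)(-0.517) = +0.015 V.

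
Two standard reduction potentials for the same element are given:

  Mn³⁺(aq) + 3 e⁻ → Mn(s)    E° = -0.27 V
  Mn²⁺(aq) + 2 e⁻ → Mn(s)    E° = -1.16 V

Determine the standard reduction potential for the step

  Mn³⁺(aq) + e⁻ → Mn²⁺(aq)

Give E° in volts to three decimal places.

+1.510 V

Sequential free energies add, so n₃E°₃ = n₁E°₁ + n₂E°₂.
With n₃ = 3, and the known step contributing 2×(-1.16) V, the unknown satisfies 1·E° = 3×(-0.27) − 2×(-1.16) = +1.510.
E° = +1.510 / 1 = +1.510 V.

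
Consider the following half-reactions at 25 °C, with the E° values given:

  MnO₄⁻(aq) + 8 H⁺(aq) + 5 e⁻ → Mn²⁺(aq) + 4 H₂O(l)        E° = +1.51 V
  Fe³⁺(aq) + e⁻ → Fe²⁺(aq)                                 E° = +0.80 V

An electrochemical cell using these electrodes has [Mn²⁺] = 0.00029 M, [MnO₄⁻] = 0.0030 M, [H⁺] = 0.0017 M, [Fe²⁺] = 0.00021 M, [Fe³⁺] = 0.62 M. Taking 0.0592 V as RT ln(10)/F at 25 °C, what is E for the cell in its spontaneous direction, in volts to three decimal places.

+0.254 V

MnO₄⁻/Mn²⁺ is the cathode (higher E°), Fe³⁺/Fe²⁺ the anode: E°cell = +1.51 − (+0.80) = +0.71 V, n = 5.
Overall: MnO₄⁻(aq) + 8 H⁺(aq) + 5 Fe²⁺(aq) → Mn²⁺(aq) + 4 H₂O(l) + 5 Fe³⁺(aq)
Q = [Mn²⁺]·[Fe³⁺]^5 / ([MnO₄⁻]·[H⁺]^8·[Fe²⁺]^5); log Q = 38.493.
E = E° − (0.0592/n) log Q = +0.71 − (0.0592/5)(38.493) = +0.254 V.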